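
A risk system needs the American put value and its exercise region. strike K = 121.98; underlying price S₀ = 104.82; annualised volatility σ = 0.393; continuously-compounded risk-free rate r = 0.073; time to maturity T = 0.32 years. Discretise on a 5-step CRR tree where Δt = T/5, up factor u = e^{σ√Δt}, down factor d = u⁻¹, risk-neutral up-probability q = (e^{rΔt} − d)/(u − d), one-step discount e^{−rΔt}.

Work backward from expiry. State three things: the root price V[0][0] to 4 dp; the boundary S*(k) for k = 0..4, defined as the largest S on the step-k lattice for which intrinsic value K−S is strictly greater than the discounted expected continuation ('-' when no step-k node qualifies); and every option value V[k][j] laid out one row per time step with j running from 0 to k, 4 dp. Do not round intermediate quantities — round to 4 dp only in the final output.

Δt=0.06400, u=1.10453, d=0.90536, q=0.49868, disc=e^(-rΔt)=0.99534
k=5 terminal: V=max(K-S,0) → 58.2195 44.1927 27.0801 6.2029 0.0000 0.0000
k=4: j=0 S=70.4256 intr=51.5544 cont=50.9859 V=51.5544[EX]; j=1 S=85.9186 intr=36.0614 cont=35.4928 V=36.0614[EX]; j=2 S=104.8200 intr=17.1600 cont=16.5914 V=17.1600[EX]; j=3 S=127.8795 intr=0.0000 cont=3.0952 V=3.0952[hold]; j=4 S=156.0120 intr=0.0000 cont=0.0000 V=0.0000[hold]  S*(4)=104.8200
k=3: j=0 S=77.7873 intr=44.1927 cont=43.6241 V=44.1927[EX]; j=1 S=94.8999 intr=27.0801 cont=26.5115 V=27.0801[EX]; j=2 S=115.7771 intr=6.2029 cont=10.0989 V=10.0989[hold]; j=3 S=141.2471 intr=0.0000 cont=1.5444 V=1.5444[hold]  S*(3)=94.8999
k=2: j=0 S=85.9186 intr=36.0614 cont=35.4928 V=36.0614[EX]; j=1 S=104.8200 intr=17.1600 cont=18.5252 V=18.5252[hold]; j=2 S=127.8795 intr=0.0000 cont=5.8058 V=5.8058[hold]  S*(2)=85.9186
k=1: j=0 S=94.8999 intr=27.0801 cont=27.1892 V=27.1892[hold]; j=1 S=115.7771 intr=6.2029 cont=12.1256 V=12.1256[hold]  S*(1)=-
k=0: j=0 S=104.8200 intr=17.1600 cont=19.5856 V=19.5856[hold]  S*(0)=-

price = 19.5856
boundary = - - 85.9186 94.8999 104.8200
tree:
19.5856
27.1892 12.1256
36.0614 18.5252 5.8058
44.1927 27.0801 10.0989 1.5444
51.5544 36.0614 17.1600 3.0952 0.0000
58.2195 44.1927 27.0801 6.2029 0.0000 0.0000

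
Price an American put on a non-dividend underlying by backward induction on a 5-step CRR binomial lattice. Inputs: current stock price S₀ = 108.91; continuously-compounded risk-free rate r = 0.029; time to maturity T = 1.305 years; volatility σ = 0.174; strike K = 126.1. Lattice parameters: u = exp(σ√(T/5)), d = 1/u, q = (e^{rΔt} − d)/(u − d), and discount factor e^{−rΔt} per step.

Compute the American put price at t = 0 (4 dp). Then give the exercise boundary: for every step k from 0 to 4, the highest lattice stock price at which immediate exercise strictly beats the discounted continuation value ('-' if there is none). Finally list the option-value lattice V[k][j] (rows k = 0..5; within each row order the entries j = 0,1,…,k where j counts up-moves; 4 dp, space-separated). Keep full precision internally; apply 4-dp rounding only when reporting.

price = 18.4239
boundary = - 99.6465 91.1708 99.6465 108.9100
tree:
18.4239
26.4535 11.2948
34.9292 17.7126 5.5466
42.6839 26.4535 9.9178 1.6002
49.7790 34.9292 17.1900 3.3625 0.0000
56.2706 42.6839 26.4535 7.0653 0.0000 0.0000

params: Δt=0.26100 u=1.09296 d=0.91494 q=0.52047 e^(-rΔt)=0.99246
t_5 payoffs: 56.2706 42.6839 26.4535 7.0653 0.0000 0.0000
t_4: node(4,0) S=76.3210 payoff=49.7790 vs cont=48.8281 → 49.7790 [stop]  node(4,1) S=91.1708 payoff=34.9292 vs cont=33.9783 → 34.9292 [stop]  node(4,2) S=108.9100 payoff=17.1900 vs cont=16.2392 → 17.1900 [stop]  node(4,3) S=130.1007 payoff=0.0000 vs cont=3.3625 → 3.3625 [wait]  node(4,4) S=155.4145 payoff=0.0000 vs cont=0.0000 → 0.0000 [wait]  ⇒ S*(4)=108.9100
t_3: node(3,0) S=83.4161 payoff=42.6839 vs cont=41.7330 → 42.6839 [stop]  node(3,1) S=99.6465 payoff=26.4535 vs cont=25.5027 → 26.4535 [stop]  node(3,2) S=119.0347 payoff=7.0653 vs cont=9.9178 → 9.9178 [wait]  node(3,3) S=142.1954 payoff=0.0000 vs cont=1.6002 → 1.6002 [wait]  ⇒ S*(3)=99.6465
t_2: node(2,0) S=91.1708 payoff=34.9292 vs cont=33.9783 → 34.9292 [stop]  node(2,1) S=108.9100 payoff=17.1900 vs cont=17.7126 → 17.7126 [wait]  node(2,2) S=130.1007 payoff=0.0000 vs cont=5.5466 → 5.5466 [wait]  ⇒ S*(2)=91.1708
t_1: node(1,0) S=99.6465 payoff=26.4535 vs cont=25.7727 → 26.4535 [stop]  node(1,1) S=119.0347 payoff=7.0653 vs cont=11.2948 → 11.2948 [wait]  ⇒ S*(1)=99.6465
t_0: node(0,0) S=108.9100 payoff=17.1900 vs cont=18.4239 → 18.4239 [wait]  ⇒ S*(0)=-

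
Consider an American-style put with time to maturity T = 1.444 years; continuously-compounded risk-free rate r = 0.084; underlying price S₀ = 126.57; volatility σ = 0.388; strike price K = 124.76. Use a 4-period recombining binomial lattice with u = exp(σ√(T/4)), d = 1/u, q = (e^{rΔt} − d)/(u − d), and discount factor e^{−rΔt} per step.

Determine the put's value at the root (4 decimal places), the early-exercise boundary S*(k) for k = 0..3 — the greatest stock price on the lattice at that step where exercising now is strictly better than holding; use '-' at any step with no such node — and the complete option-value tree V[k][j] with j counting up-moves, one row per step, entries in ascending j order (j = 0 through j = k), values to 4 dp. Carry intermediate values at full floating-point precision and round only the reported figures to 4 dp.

Δt=0.36100, u=1.26254, d=0.79206, q=0.50742, disc=e^(-rΔt)=0.97013
k=4 terminal: V=max(K-S,0) → 74.9457 45.3560 0.0000 0.0000 0.0000
k=3: j=0 S=62.8925 intr=61.8675 cont=58.1411 V=61.8675[EX]; j=1 S=100.2505 intr=24.5095 cont=21.6740 V=24.5095[EX]; j=2 S=159.7993 intr=0.0000 cont=0.0000 V=0.0000[hold]; j=3 S=254.7200 intr=0.0000 cont=0.0000 V=0.0000[hold]  S*(3)=100.2505
k=2: j=0 S=79.4040 intr=45.3560 cont=41.6295 V=45.3560[EX]; j=1 S=126.5700 intr=0.0000 cont=11.7122 V=11.7122[hold]; j=2 S=201.7525 intr=0.0000 cont=0.0000 V=0.0000[hold]  S*(2)=79.4040
k=1: j=0 S=100.2505 intr=24.5095 cont=27.4396 V=27.4396[hold]; j=1 S=159.7993 intr=0.0000 cont=5.5969 V=5.5969[hold]  S*(1)=-
k=0: j=0 S=126.5700 intr=0.0000 cont=15.8676 V=15.8676[hold]  S*(0)=-

price = 15.8676
boundary = - - 79.4040 100.2505
tree:
15.8676
27.4396 5.5969
45.3560 11.7122 0.0000
61.8675 24.5095 0.0000 0.0000
74.9457 45.3560 0.0000 0.0000 0.0000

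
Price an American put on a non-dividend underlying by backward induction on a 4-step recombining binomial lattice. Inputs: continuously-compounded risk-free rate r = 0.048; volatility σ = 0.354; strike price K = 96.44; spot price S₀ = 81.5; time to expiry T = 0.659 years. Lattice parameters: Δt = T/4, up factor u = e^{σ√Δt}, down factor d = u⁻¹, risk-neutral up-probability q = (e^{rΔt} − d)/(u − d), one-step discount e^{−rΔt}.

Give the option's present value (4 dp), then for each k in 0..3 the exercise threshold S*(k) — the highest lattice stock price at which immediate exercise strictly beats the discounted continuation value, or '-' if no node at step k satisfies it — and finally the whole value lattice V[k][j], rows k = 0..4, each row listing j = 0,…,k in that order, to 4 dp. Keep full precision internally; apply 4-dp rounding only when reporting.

Δt=0.16475, u=1.15452, d=0.86616, q=0.49167, disc=e^(-rΔt)=0.99212
k=4 terminal: V=max(K-S,0) → 50.5679 35.2961 14.9400 0.0000 0.0000
k=3: j=0 S=52.9603 intr=43.4797 cont=42.7200 V=43.4797[EX]; j=1 S=70.5920 intr=25.8480 cont=25.0884 V=25.8480[EX]; j=2 S=94.0936 intr=2.3464 cont=7.5346 V=7.5346[hold]; j=3 S=125.4193 intr=0.0000 cont=0.0000 V=0.0000[hold]  S*(3)=70.5920
k=2: j=0 S=61.1439 intr=35.2961 cont=34.5365 V=35.2961[EX]; j=1 S=81.5000 intr=14.9400 cont=16.7111 V=16.7111[hold]; j=2 S=108.6331 intr=0.0000 cont=3.7999 V=3.7999[hold]  S*(2)=61.1439
k=1: j=0 S=70.5920 intr=25.8480 cont=25.9523 V=25.9523[hold]; j=1 S=94.0936 intr=2.3464 cont=10.2814 V=10.2814[hold]  S*(1)=-
k=0: j=0 S=81.5000 intr=14.9400 cont=18.1036 V=18.1036[hold]  S*(0)=-

price = 18.1036
boundary = - - 61.1439 70.5920
tree:
18.1036
25.9523 10.2814
35.2961 16.7111 3.7999
43.4797 25.8480 7.5346 0.0000
50.5679 35.2961 14.9400 0.0000 0.0000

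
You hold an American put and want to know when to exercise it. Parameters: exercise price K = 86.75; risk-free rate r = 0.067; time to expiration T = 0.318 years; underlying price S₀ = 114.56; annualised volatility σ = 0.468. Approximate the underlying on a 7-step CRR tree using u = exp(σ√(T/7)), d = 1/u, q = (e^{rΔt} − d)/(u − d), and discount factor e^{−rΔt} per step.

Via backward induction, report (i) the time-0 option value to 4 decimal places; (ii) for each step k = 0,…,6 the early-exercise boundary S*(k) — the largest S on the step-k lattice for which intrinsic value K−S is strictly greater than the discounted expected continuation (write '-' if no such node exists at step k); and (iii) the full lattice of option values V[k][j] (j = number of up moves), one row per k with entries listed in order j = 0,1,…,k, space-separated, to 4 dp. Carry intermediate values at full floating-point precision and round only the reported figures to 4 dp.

price = 1.6205
boundary = - - - - - 69.5713 76.8689
tree:
1.6205
2.7226 0.4852
4.4965 0.8956 0.0616
7.2659 1.6460 0.1212 0.0000
11.4039 3.0100 0.2385 0.0000 0.0000
17.1787 5.4723 0.4694 0.0000 0.0000 0.0000
23.7835 9.8811 0.9238 0.0000 0.0000 0.0000 0.0000
29.7613 17.1787 1.8180 0.0000 0.0000 0.0000 0.0000 0.0000

Δt=0.04543, u=1.10489, d=0.90506, q=0.49034, disc=e^(-rΔt)=0.99696
k=7 terminal: V=max(K-S,0) → 29.7613 17.1787 1.8180 0.0000 0.0000 0.0000 0.0000 0.0000
k=6: j=0 S=62.9665 intr=23.7835 cont=23.5199 V=23.7835[EX]; j=1 S=76.8689 intr=9.8811 cont=9.6175 V=9.8811[EX]; j=2 S=93.8408 intr=0.0000 cont=0.9238 V=0.9238[hold]; j=3 S=114.5600 intr=0.0000 cont=0.0000 V=0.0000[hold]; j=4 S=139.8538 intr=0.0000 cont=0.0000 V=0.0000[hold]; j=5 S=170.7322 intr=0.0000 cont=0.0000 V=0.0000[hold]; j=6 S=208.4283 intr=0.0000 cont=0.0000 V=0.0000[hold]  S*(6)=76.8689
k=5: j=0 S=69.5713 intr=17.1787 cont=16.9151 V=17.1787[EX]; j=1 S=84.9320 intr=1.8180 cont=5.4723 V=5.4723[hold]; j=2 S=103.6842 intr=0.0000 cont=0.4694 V=0.4694[hold]; j=3 S=126.5767 intr=0.0000 cont=0.0000 V=0.0000[hold]; j=4 S=154.5236 intr=0.0000 cont=0.0000 V=0.0000[hold]; j=5 S=188.6410 intr=0.0000 cont=0.0000 V=0.0000[hold]  S*(5)=69.5713
k=4: j=0 S=76.8689 intr=9.8811 cont=11.4039 V=11.4039[hold]; j=1 S=93.8408 intr=0.0000 cont=3.0100 V=3.0100[hold]; j=2 S=114.5600 intr=0.0000 cont=0.2385 V=0.2385[hold]; j=3 S=139.8538 intr=0.0000 cont=0.0000 V=0.0000[hold]; j=4 S=170.7322 intr=0.0000 cont=0.0000 V=0.0000[hold]  S*(4)=-
k=3: j=0 S=84.9320 intr=1.8180 cont=7.2659 V=7.2659[hold]; j=1 S=103.6842 intr=0.0000 cont=1.6460 V=1.6460[hold]; j=2 S=126.5767 intr=0.0000 cont=0.1212 V=0.1212[hold]; j=3 S=154.5236 intr=0.0000 cont=0.0000 V=0.0000[hold]  S*(3)=-
k=2: j=0 S=93.8408 intr=0.0000 cont=4.4965 V=4.4965[hold]; j=1 S=114.5600 intr=0.0000 cont=0.8956 V=0.8956[hold]; j=2 S=139.8538 intr=0.0000 cont=0.0616 V=0.0616[hold]  S*(2)=-
k=1: j=0 S=103.6842 intr=0.0000 cont=2.7226 V=2.7226[hold]; j=1 S=126.5767 intr=0.0000 cont=0.4852 V=0.4852[hold]  S*(1)=-
k=0: j=0 S=114.5600 intr=0.0000 cont=1.6205 V=1.6205[hold]  S*(0)=-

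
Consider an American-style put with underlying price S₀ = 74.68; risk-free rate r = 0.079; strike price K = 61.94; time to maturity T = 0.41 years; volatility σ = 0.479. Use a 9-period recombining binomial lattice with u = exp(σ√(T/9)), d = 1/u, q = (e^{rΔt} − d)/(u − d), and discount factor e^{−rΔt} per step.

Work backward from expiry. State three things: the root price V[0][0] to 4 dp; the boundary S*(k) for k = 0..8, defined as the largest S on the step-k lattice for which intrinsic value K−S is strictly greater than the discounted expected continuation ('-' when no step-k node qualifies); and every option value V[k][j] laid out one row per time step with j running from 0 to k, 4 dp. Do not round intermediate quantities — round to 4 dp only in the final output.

price = 3.0330
boundary = - - - - - 44.7920 40.4389 44.7920 49.6137
tree:
3.0330
4.5490 1.4903
6.6541 2.4093 0.5525
9.4537 3.8130 0.9780 0.1174
12.9831 5.8797 1.7076 0.2320 0.0000
17.1480 8.7790 2.9300 0.4583 0.0000 0.0000
21.5011 12.5874 4.9120 0.9056 0.0000 0.0000 0.0000
25.4311 17.1480 7.9719 1.7894 0.0000 0.0000 0.0000 0.0000
28.9792 21.5011 12.3263 3.5355 0.0000 0.0000 0.0000 0.0000 0.0000
32.1824 25.4311 17.1480 6.9857 0.0000 0.0000 0.0000 0.0000 0.0000 0.0000

Δt=0.04556, u=1.10765, d=0.90282, q=0.49206, disc=e^(-rΔt)=0.99641
k=9 terminal: V=max(K-S,0) → 32.1824 25.4311 17.1480 6.9857 0.0000 0.0000 0.0000 0.0000 0.0000 0.0000
k=8: j=0 S=32.9608 intr=28.9792 cont=28.7567 V=28.9792[EX]; j=1 S=40.4389 intr=21.5011 cont=21.2786 V=21.5011[EX]; j=2 S=49.6137 intr=12.3263 cont=12.1038 V=12.3263[EX]; j=3 S=60.8699 intr=1.0701 cont=3.5355 V=3.5355[hold]; j=4 S=74.6800 intr=0.0000 cont=0.0000 V=0.0000[hold]; j=5 S=91.6233 intr=0.0000 cont=0.0000 V=0.0000[hold]; j=6 S=112.4106 intr=0.0000 cont=0.0000 V=0.0000[hold]; j=7 S=137.9142 intr=0.0000 cont=0.0000 V=0.0000[hold]; j=8 S=169.2039 intr=0.0000 cont=0.0000 V=0.0000[hold]  S*(8)=49.6137
k=7: j=0 S=36.5089 intr=25.4311 cont=25.2086 V=25.4311[EX]; j=1 S=44.7920 intr=17.1480 cont=16.9255 V=17.1480[EX]; j=2 S=54.9543 intr=6.9857 cont=7.9719 V=7.9719[hold]; j=3 S=67.4223 intr=0.0000 cont=1.7894 V=1.7894[hold]; j=4 S=82.7190 intr=0.0000 cont=0.0000 V=0.0000[hold]; j=5 S=101.4861 intr=0.0000 cont=0.0000 V=0.0000[hold]; j=6 S=124.5111 intr=0.0000 cont=0.0000 V=0.0000[hold]; j=7 S=152.7600 intr=0.0000 cont=0.0000 V=0.0000[hold]  S*(7)=44.7920
k=6: j=0 S=40.4389 intr=21.5011 cont=21.2786 V=21.5011[EX]; j=1 S=49.6137 intr=12.3263 cont=12.5874 V=12.5874[hold]; j=2 S=60.8699 intr=1.0701 cont=4.9120 V=4.9120[hold]; j=3 S=74.6800 intr=0.0000 cont=0.9056 V=0.9056[hold]; j=4 S=91.6233 intr=0.0000 cont=0.0000 V=0.0000[hold]; j=5 S=112.4106 intr=0.0000 cont=0.0000 V=0.0000[hold]; j=6 S=137.9142 intr=0.0000 cont=0.0000 V=0.0000[hold]  S*(6)=40.4389
k=5: j=0 S=44.7920 intr=17.1480 cont=17.0535 V=17.1480[EX]; j=1 S=54.9543 intr=6.9857 cont=8.7790 V=8.7790[hold]; j=2 S=67.4223 intr=0.0000 cont=2.9300 V=2.9300[hold]; j=3 S=82.7190 intr=0.0000 cont=0.4583 V=0.4583[hold]; j=4 S=101.4861 intr=0.0000 cont=0.0000 V=0.0000[hold]; j=5 S=124.5111 intr=0.0000 cont=0.0000 V=0.0000[hold]  S*(5)=44.7920
k=4: j=0 S=49.6137 intr=12.3263 cont=12.9831 V=12.9831[hold]; j=1 S=60.8699 intr=1.0701 cont=5.8797 V=5.8797[hold]; j=2 S=74.6800 intr=0.0000 cont=1.7076 V=1.7076[hold]; j=3 S=91.6233 intr=0.0000 cont=0.2320 V=0.2320[hold]; j=4 S=112.4106 intr=0.0000 cont=0.0000 V=0.0000[hold]  S*(4)=-
k=3: j=0 S=54.9543 intr=6.9857 cont=9.4537 V=9.4537[hold]; j=1 S=67.4223 intr=0.0000 cont=3.8130 V=3.8130[hold]; j=2 S=82.7190 intr=0.0000 cont=0.9780 V=0.9780[hold]; j=3 S=101.4861 intr=0.0000 cont=0.1174 V=0.1174[hold]  S*(3)=-
k=2: j=0 S=60.8699 intr=1.0701 cont=6.6541 V=6.6541[hold]; j=1 S=74.6800 intr=0.0000 cont=2.4093 V=2.4093[hold]; j=2 S=91.6233 intr=0.0000 cont=0.5525 V=0.5525[hold]  S*(2)=-
k=1: j=0 S=67.4223 intr=0.0000 cont=4.5490 V=4.5490[hold]; j=1 S=82.7190 intr=0.0000 cont=1.4903 V=1.4903[hold]  S*(1)=-
k=0: j=0 S=74.6800 intr=0.0000 cont=3.0330 V=3.0330[hold]  S*(0)=-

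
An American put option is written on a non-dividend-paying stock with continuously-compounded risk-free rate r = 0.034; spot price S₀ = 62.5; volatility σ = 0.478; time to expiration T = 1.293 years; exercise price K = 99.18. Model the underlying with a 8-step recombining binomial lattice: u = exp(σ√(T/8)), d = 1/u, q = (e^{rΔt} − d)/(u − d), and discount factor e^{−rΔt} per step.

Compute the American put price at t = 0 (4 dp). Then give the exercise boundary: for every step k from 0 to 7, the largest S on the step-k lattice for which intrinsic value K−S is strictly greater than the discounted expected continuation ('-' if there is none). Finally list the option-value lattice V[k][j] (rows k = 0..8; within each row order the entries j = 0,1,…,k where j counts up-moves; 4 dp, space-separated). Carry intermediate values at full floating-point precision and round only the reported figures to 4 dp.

price = 39.1812
boundary = - - 42.5564 51.5730 42.5564 51.5730 62.5000 75.7422
tree:
39.1812
47.8107 29.7694
56.6236 38.2911 20.3698
64.0639 47.6070 28.0835 11.7838
70.2033 56.6236 37.3618 17.7983 5.0407
75.2693 64.0639 47.6070 26.0797 8.5324 1.1047
79.4497 70.2033 56.6236 36.6800 14.2580 2.0815 0.0000
82.8992 75.2693 64.0639 47.6070 23.4378 3.9220 0.0000 0.0000
85.7456 79.4497 70.2033 56.6236 36.6800 7.3900 0.0000 0.0000 0.0000

params: Δt=0.16162 u=1.21187 d=0.82517 q=0.46635 e^(-rΔt)=0.99452
t_8 payoffs: 85.7456 79.4497 70.2033 56.6236 36.6800 7.3900 0.0000 0.0000 0.0000
t_7: node(7,0) S=16.2808 payoff=82.8992 vs cont=82.3557 → 82.8992 [stop]  node(7,1) S=23.9107 payoff=75.2693 vs cont=74.7258 → 75.2693 [stop]  node(7,2) S=35.1161 payoff=64.0639 vs cont=63.5203 → 64.0639 [stop]  node(7,3) S=51.5730 payoff=47.6070 vs cont=47.0635 → 47.6070 [stop]  node(7,4) S=75.7422 payoff=23.4378 vs cont=22.8943 → 23.4378 [stop]  node(7,5) S=111.2380 payoff=0.0000 vs cont=3.9220 → 3.9220 [wait]  node(7,6) S=163.3686 payoff=0.0000 vs cont=0.0000 → 0.0000 [wait]  node(7,7) S=239.9297 payoff=0.0000 vs cont=0.0000 → 0.0000 [wait]  ⇒ S*(7)=75.7422
t_6: node(6,0) S=19.7303 payoff=79.4497 vs cont=78.9062 → 79.4497 [stop]  node(6,1) S=28.9767 payoff=70.2033 vs cont=69.6598 → 70.2033 [stop]  node(6,2) S=42.5564 payoff=56.6236 vs cont=56.0801 → 56.6236 [stop]  node(6,3) S=62.5000 payoff=36.6800 vs cont=36.1365 → 36.6800 [stop]  node(6,4) S=91.7900 payoff=7.3900 vs cont=14.2580 → 14.2580 [wait]  node(6,5) S=134.8065 payoff=0.0000 vs cont=2.0815 → 2.0815 [wait]  node(6,6) S=197.9823 payoff=0.0000 vs cont=0.0000 → 0.0000 [wait]  ⇒ S*(6)=62.5000
t_5: node(5,0) S=23.9107 payoff=75.2693 vs cont=74.7258 → 75.2693 [stop]  node(5,1) S=35.1161 payoff=64.0639 vs cont=63.5203 → 64.0639 [stop]  node(5,2) S=51.5730 payoff=47.6070 vs cont=47.0635 → 47.6070 [stop]  node(5,3) S=75.7422 payoff=23.4378 vs cont=26.0797 → 26.0797 [wait]  node(5,4) S=111.2380 payoff=0.0000 vs cont=8.5324 → 8.5324 [wait]  node(5,5) S=163.3686 payoff=0.0000 vs cont=1.1047 → 1.1047 [wait]  ⇒ S*(5)=51.5730
t_4: node(4,0) S=28.9767 payoff=70.2033 vs cont=69.6598 → 70.2033 [stop]  node(4,1) S=42.5564 payoff=56.6236 vs cont=56.0801 → 56.6236 [stop]  node(4,2) S=62.5000 payoff=36.6800 vs cont=37.3618 → 37.3618 [wait]  node(4,3) S=91.7900 payoff=7.3900 vs cont=17.7983 → 17.7983 [wait]  node(4,4) S=134.8065 payoff=0.0000 vs cont=5.0407 → 5.0407 [wait]  ⇒ S*(4)=42.5564
t_3: node(3,0) S=35.1161 payoff=64.0639 vs cont=63.5203 → 64.0639 [stop]  node(3,1) S=51.5730 payoff=47.6070 vs cont=47.3797 → 47.6070 [stop]  node(3,2) S=75.7422 payoff=23.4378 vs cont=28.0835 → 28.0835 [wait]  node(3,3) S=111.2380 payoff=0.0000 vs cont=11.7838 → 11.7838 [wait]  ⇒ S*(3)=51.5730
t_2: node(2,0) S=42.5564 payoff=56.6236 vs cont=56.0801 → 56.6236 [stop]  node(2,1) S=62.5000 payoff=36.6800 vs cont=38.2911 → 38.2911 [wait]  node(2,2) S=91.7900 payoff=7.3900 vs cont=20.3698 → 20.3698 [wait]  ⇒ S*(2)=42.5564
t_1: node(1,0) S=51.5730 payoff=47.6070 vs cont=47.8107 → 47.8107 [wait]  node(1,1) S=75.7422 payoff=23.4378 vs cont=29.7694 → 29.7694 [wait]  ⇒ S*(1)=-
t_0: node(0,0) S=62.5000 payoff=36.6800 vs cont=39.1812 → 39.1812 [wait]  ⇒ S*(0)=-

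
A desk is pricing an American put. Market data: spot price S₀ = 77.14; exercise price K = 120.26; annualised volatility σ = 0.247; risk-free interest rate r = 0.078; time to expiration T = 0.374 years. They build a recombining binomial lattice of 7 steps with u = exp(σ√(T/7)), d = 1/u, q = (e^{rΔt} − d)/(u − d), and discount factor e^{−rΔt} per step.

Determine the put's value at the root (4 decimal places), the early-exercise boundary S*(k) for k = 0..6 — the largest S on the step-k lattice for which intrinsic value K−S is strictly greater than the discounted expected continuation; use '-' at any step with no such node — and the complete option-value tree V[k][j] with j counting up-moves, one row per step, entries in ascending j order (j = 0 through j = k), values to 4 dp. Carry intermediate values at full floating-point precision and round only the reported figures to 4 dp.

price = 43.1200
boundary = 77.1400 81.6723 86.4709 91.5515 96.9305 102.6256 108.6553
tree:
43.1200
47.4008 38.5877
51.4440 43.1200 33.7891
55.2629 47.4008 38.5877 28.7085
58.8698 51.4440 43.1200 33.7891 23.3295
62.2766 55.2629 47.4008 38.5877 28.7085 17.6344
65.4943 58.8698 51.4440 43.1200 33.7891 23.3295 11.6047
68.5335 62.2766 55.2629 47.4008 38.5877 28.7085 17.6344 5.2207

Δt=0.05343, u=1.05875, d=0.94451, q=0.52228, disc=e^(-rΔt)=0.99584
k=7 terminal: V=max(K-S,0) → 68.5335 62.2766 55.2629 47.4008 38.5877 28.7085 17.6344 5.2207
k=6: j=0 S=54.7657 intr=65.4943 cont=64.9942 V=65.4943[EX]; j=1 S=61.3902 intr=58.8698 cont=58.3697 V=58.8698[EX]; j=2 S=68.8160 intr=51.4440 cont=50.9439 V=51.4440[EX]; j=3 S=77.1400 intr=43.1200 cont=42.6199 V=43.1200[EX]; j=4 S=86.4709 intr=33.7891 cont=33.2889 V=33.7891[EX]; j=5 S=96.9305 intr=23.3295 cont=22.8294 V=23.3295[EX]; j=6 S=108.6553 intr=11.6047 cont=11.1046 V=11.6047[EX]  S*(6)=108.6553
k=5: j=0 S=57.9834 intr=62.2766 cont=61.7765 V=62.2766[EX]; j=1 S=64.9971 intr=55.2629 cont=54.7628 V=55.2629[EX]; j=2 S=72.8592 intr=47.4008 cont=46.9007 V=47.4008[EX]; j=3 S=81.6723 intr=38.5877 cont=38.0876 V=38.5877[EX]; j=4 S=91.5515 intr=28.7085 cont=28.2084 V=28.7085[EX]; j=5 S=102.6256 intr=17.6344 cont=17.1343 V=17.6344[EX]  S*(5)=102.6256
k=4: j=0 S=61.3902 intr=58.8698 cont=58.3697 V=58.8698[EX]; j=1 S=68.8160 intr=51.4440 cont=50.9439 V=51.4440[EX]; j=2 S=77.1400 intr=43.1200 cont=42.6199 V=43.1200[EX]; j=3 S=86.4709 intr=33.7891 cont=33.2889 V=33.7891[EX]; j=4 S=96.9305 intr=23.3295 cont=22.8294 V=23.3295[EX]  S*(4)=96.9305
k=3: j=0 S=64.9971 intr=55.2629 cont=54.7628 V=55.2629[EX]; j=1 S=72.8592 intr=47.4008 cont=46.9007 V=47.4008[EX]; j=2 S=81.6723 intr=38.5877 cont=38.0876 V=38.5877[EX]; j=3 S=91.5515 intr=28.7085 cont=28.2084 V=28.7085[EX]  S*(3)=91.5515
k=2: j=0 S=68.8160 intr=51.4440 cont=50.9439 V=51.4440[EX]; j=1 S=77.1400 intr=43.1200 cont=42.6199 V=43.1200[EX]; j=2 S=86.4709 intr=33.7891 cont=33.2889 V=33.7891[EX]  S*(2)=86.4709
k=1: j=0 S=72.8592 intr=47.4008 cont=46.9007 V=47.4008[EX]; j=1 S=81.6723 intr=38.5877 cont=38.0876 V=38.5877[EX]  S*(1)=81.6723
k=0: j=0 S=77.1400 intr=43.1200 cont=42.6199 V=43.1200[EX]  S*(0)=77.1400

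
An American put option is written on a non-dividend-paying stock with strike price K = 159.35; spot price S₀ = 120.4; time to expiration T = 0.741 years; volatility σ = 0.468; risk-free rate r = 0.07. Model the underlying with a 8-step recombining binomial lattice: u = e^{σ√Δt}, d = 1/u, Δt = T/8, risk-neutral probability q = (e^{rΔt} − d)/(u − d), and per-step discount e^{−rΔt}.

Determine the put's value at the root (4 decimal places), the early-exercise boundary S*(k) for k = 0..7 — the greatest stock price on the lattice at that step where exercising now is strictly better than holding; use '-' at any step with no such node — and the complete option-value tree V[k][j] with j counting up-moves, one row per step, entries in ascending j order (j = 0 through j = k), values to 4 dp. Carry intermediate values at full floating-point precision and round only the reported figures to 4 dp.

Δt=0.09262, u=1.15308, d=0.86725, q=0.48721, disc=e^(-rΔt)=0.99354
k=8 terminal: V=max(K-S,0) → 120.8231 108.1252 91.2424 68.7953 38.9500 0.0000 0.0000 0.0000 0.0000
k=7: j=0 S=44.4245 intr=114.9255 cont=113.8957 V=114.9255[EX]; j=1 S=59.0660 intr=100.2840 cont=99.2541 V=100.2840[EX]; j=2 S=78.5332 intr=80.8168 cont=79.7870 V=80.8168[EX]; j=3 S=104.4164 intr=54.9336 cont=53.9038 V=54.9336[EX]; j=4 S=138.8303 intr=20.5197 cont=19.8441 V=20.5197[EX]; j=5 S=184.5864 intr=0.0000 cont=0.0000 V=0.0000[hold]; j=6 S=245.4230 intr=0.0000 cont=0.0000 V=0.0000[hold]; j=7 S=326.3104 intr=0.0000 cont=0.0000 V=0.0000[hold]  S*(7)=138.8303
k=6: j=0 S=51.2248 intr=108.1252 cont=107.0954 V=108.1252[EX]; j=1 S=68.1076 intr=91.2424 cont=90.2126 V=91.2424[EX]; j=2 S=90.5547 intr=68.7953 cont=67.7655 V=68.7953[EX]; j=3 S=120.4000 intr=38.9500 cont=37.9202 V=38.9500[EX]; j=4 S=160.0818 intr=0.0000 cont=10.4543 V=10.4543[hold]; j=5 S=212.8421 intr=0.0000 cont=0.0000 V=0.0000[hold]; j=6 S=282.9913 intr=0.0000 cont=0.0000 V=0.0000[hold]  S*(6)=120.4000
k=5: j=0 S=59.0660 intr=100.2840 cont=99.2541 V=100.2840[EX]; j=1 S=78.5332 intr=80.8168 cont=79.7870 V=80.8168[EX]; j=2 S=104.4164 intr=54.9336 cont=53.9038 V=54.9336[EX]; j=3 S=138.8303 intr=20.5197 cont=24.9046 V=24.9046[hold]; j=4 S=184.5864 intr=0.0000 cont=5.3262 V=5.3262[hold]; j=5 S=245.4230 intr=0.0000 cont=0.0000 V=0.0000[hold]  S*(5)=104.4164
k=4: j=0 S=68.1076 intr=91.2424 cont=90.2126 V=91.2424[EX]; j=1 S=90.5547 intr=68.7953 cont=67.7655 V=68.7953[EX]; j=2 S=120.4000 intr=38.9500 cont=40.0427 V=40.0427[hold]; j=3 S=160.0818 intr=0.0000 cont=15.2665 V=15.2665[hold]; j=4 S=212.8421 intr=0.0000 cont=2.7136 V=2.7136[hold]  S*(4)=90.5547
k=3: j=0 S=78.5332 intr=80.8168 cont=79.7870 V=80.8168[EX]; j=1 S=104.4164 intr=54.9336 cont=54.4327 V=54.9336[EX]; j=2 S=138.8303 intr=20.5197 cont=27.7908 V=27.7908[hold]; j=3 S=184.5864 intr=0.0000 cont=9.0915 V=9.0915[hold]  S*(3)=104.4164
k=2: j=0 S=90.5547 intr=68.7953 cont=67.7655 V=68.7953[EX]; j=1 S=120.4000 intr=38.9500 cont=41.4398 V=41.4398[hold]; j=2 S=160.0818 intr=0.0000 cont=18.5596 V=18.5596[hold]  S*(2)=90.5547
k=1: j=0 S=104.4164 intr=54.9336 cont=55.1090 V=55.1090[hold]; j=1 S=138.8303 intr=20.5197 cont=30.0966 V=30.0966[hold]  S*(1)=-
k=0: j=0 S=120.4000 intr=38.9500 cont=42.6453 V=42.6453[hold]  S*(0)=-

price = 42.6453
boundary = - - 90.5547 104.4164 90.5547 104.4164 120.4000 138.8303
tree:
42.6453
55.1090 30.0966
68.7953 41.4398 18.5596
80.8168 54.9336 27.7908 9.0915
91.2424 68.7953 40.0427 15.2665 2.7136
100.2840 80.8168 54.9336 24.9046 5.3262 0.0000
108.1252 91.2424 68.7953 38.9500 10.4543 0.0000 0.0000
114.9255 100.2840 80.8168 54.9336 20.5197 0.0000 0.0000 0.0000
120.8231 108.1252 91.2424 68.7953 38.9500 0.0000 0.0000 0.0000 0.0000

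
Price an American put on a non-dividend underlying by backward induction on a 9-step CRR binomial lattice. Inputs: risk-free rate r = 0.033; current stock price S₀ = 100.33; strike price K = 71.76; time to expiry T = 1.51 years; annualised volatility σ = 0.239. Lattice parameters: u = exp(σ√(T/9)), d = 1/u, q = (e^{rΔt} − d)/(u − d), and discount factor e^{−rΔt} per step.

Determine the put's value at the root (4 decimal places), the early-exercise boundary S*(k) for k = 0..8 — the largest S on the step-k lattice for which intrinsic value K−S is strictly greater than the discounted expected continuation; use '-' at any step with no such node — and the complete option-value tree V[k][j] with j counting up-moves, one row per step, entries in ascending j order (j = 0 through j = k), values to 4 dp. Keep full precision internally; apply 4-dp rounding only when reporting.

price = 1.0685
boundary = - - - - - - 55.7618 50.5616 55.7618
tree:
1.0685
1.7897 0.3702
2.9408 0.6760 0.0731
4.7215 1.2197 0.1481 0.0000
7.3682 2.1673 0.3001 0.0000 0.0000
11.0998 3.7748 0.6083 0.0000 0.0000 0.0000
15.9982 6.3987 1.2328 0.0000 0.0000 0.0000 0.0000
21.1984 10.4310 2.4986 0.0000 0.0000 0.0000 0.0000 0.0000
25.9136 15.9982 5.0639 0.0000 0.0000 0.0000 0.0000 0.0000 0.0000
30.1891 21.1984 10.2632 0.0000 0.0000 0.0000 0.0000 0.0000 0.0000 0.0000

params: Δt=0.16778 u=1.10285 d=0.90674 q=0.50386 e^(-rΔt)=0.99448
t_9 payoffs: 30.1891 21.1984 10.2632 0.0000 0.0000 0.0000 0.0000 0.0000 0.0000 0.0000
t_8: node(8,0) S=45.8464 payoff=25.9136 vs cont=25.5174 → 25.9136 [stop]  node(8,1) S=55.7618 payoff=15.9982 vs cont=15.6020 → 15.9982 [stop]  node(8,2) S=67.8216 payoff=3.9384 vs cont=5.0639 → 5.0639 [wait]  node(8,3) S=82.4896 payoff=0.0000 vs cont=0.0000 → 0.0000 [wait]  node(8,4) S=100.3300 payoff=0.0000 vs cont=0.0000 → 0.0000 [wait]  node(8,5) S=122.0288 payoff=0.0000 vs cont=0.0000 → 0.0000 [wait]  node(8,6) S=148.4204 payoff=0.0000 vs cont=0.0000 → 0.0000 [wait]  node(8,7) S=180.5199 payoff=0.0000 vs cont=0.0000 → 0.0000 [wait]  node(8,8) S=219.5617 payoff=0.0000 vs cont=0.0000 → 0.0000 [wait]  ⇒ S*(8)=55.7618
t_7: node(7,0) S=50.5616 payoff=21.1984 vs cont=20.8022 → 21.1984 [stop]  node(7,1) S=61.4968 payoff=10.2632 vs cont=10.4310 → 10.4310 [wait]  node(7,2) S=74.7969 payoff=0.0000 vs cont=2.4986 → 2.4986 [wait]  node(7,3) S=90.9735 payoff=0.0000 vs cont=0.0000 → 0.0000 [wait]  node(7,4) S=110.6488 payoff=0.0000 vs cont=0.0000 → 0.0000 [wait]  node(7,5) S=134.5792 payoff=0.0000 vs cont=0.0000 → 0.0000 [wait]  node(7,6) S=163.6852 payoff=0.0000 vs cont=0.0000 → 0.0000 [wait]  node(7,7) S=199.0860 payoff=0.0000 vs cont=0.0000 → 0.0000 [wait]  ⇒ S*(7)=50.5616
t_6: node(6,0) S=55.7618 payoff=15.9982 vs cont=15.6861 → 15.9982 [stop]  node(6,1) S=67.8216 payoff=3.9384 vs cont=6.3987 → 6.3987 [wait]  node(6,2) S=82.4896 payoff=0.0000 vs cont=1.2328 → 1.2328 [wait]  node(6,3) S=100.3300 payoff=0.0000 vs cont=0.0000 → 0.0000 [wait]  node(6,4) S=122.0288 payoff=0.0000 vs cont=0.0000 → 0.0000 [wait]  node(6,5) S=148.4204 payoff=0.0000 vs cont=0.0000 → 0.0000 [wait]  node(6,6) S=180.5199 payoff=0.0000 vs cont=0.0000 → 0.0000 [wait]  ⇒ S*(6)=55.7618
t_5: node(5,0) S=61.4968 payoff=10.2632 vs cont=11.0998 → 11.0998 [wait]  node(5,1) S=74.7969 payoff=0.0000 vs cont=3.7748 → 3.7748 [wait]  node(5,2) S=90.9735 payoff=0.0000 vs cont=0.6083 → 0.6083 [wait]  node(5,3) S=110.6488 payoff=0.0000 vs cont=0.0000 → 0.0000 [wait]  node(5,4) S=134.5792 payoff=0.0000 vs cont=0.0000 → 0.0000 [wait]  node(5,5) S=163.6852 payoff=0.0000 vs cont=0.0000 → 0.0000 [wait]  ⇒ S*(5)=-
t_4: node(4,0) S=67.8216 payoff=3.9384 vs cont=7.3682 → 7.3682 [wait]  node(4,1) S=82.4896 payoff=0.0000 vs cont=2.1673 → 2.1673 [wait]  node(4,2) S=100.3300 payoff=0.0000 vs cont=0.3001 → 0.3001 [wait]  node(4,3) S=122.0288 payoff=0.0000 vs cont=0.0000 → 0.0000 [wait]  node(4,4) S=148.4204 payoff=0.0000 vs cont=0.0000 → 0.0000 [wait]  ⇒ S*(4)=-
t_3: node(3,0) S=74.7969 payoff=0.0000 vs cont=4.7215 → 4.7215 [wait]  node(3,1) S=90.9735 payoff=0.0000 vs cont=1.2197 → 1.2197 [wait]  node(3,2) S=110.6488 payoff=0.0000 vs cont=0.1481 → 0.1481 [wait]  node(3,3) S=134.5792 payoff=0.0000 vs cont=0.0000 → 0.0000 [wait]  ⇒ S*(3)=-
t_2: node(2,0) S=82.4896 payoff=0.0000 vs cont=2.9408 → 2.9408 [wait]  node(2,1) S=100.3300 payoff=0.0000 vs cont=0.6760 → 0.6760 [wait]  node(2,2) S=122.0288 payoff=0.0000 vs cont=0.0731 → 0.0731 [wait]  ⇒ S*(2)=-
t_1: node(1,0) S=90.9735 payoff=0.0000 vs cont=1.7897 → 1.7897 [wait]  node(1,1) S=110.6488 payoff=0.0000 vs cont=0.3702 → 0.3702 [wait]  ⇒ S*(1)=-
t_0: node(0,0) S=100.3300 payoff=0.0000 vs cont=1.0685 → 1.0685 [wait]  ⇒ S*(0)=-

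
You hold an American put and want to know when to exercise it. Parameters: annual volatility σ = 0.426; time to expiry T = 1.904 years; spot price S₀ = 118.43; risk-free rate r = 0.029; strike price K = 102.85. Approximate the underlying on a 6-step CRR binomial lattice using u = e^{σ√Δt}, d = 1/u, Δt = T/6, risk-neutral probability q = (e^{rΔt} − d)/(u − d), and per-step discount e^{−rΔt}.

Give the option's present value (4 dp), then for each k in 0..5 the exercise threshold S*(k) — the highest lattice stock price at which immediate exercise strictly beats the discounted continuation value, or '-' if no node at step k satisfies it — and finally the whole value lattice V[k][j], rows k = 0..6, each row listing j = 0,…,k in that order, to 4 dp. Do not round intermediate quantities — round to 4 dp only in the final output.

Δt=0.31733  u=1.27122  d=0.78665  q=0.45937  discount=0.99084
step 6 (expiry): payoffs max(K−S,0) = 74.7866 57.4996 29.5639 0.0000 0.0000 0.0000 0.0000
step 5: (k=5,j=0): S=35.6747, (K−S)⁺=67.1753, hold=66.2331 ⇒ V=67.1753 exercise | (k=5,j=1): S=57.6503, (K−S)⁺=45.1997, hold=44.2576 ⇒ V=45.1997 exercise | (k=5,j=2): S=93.1626, (K−S)⁺=9.6874, hold=15.8367 ⇒ V=15.8367 continue | (k=5,j=3): S=150.5504, (K−S)⁺=0.0000, hold=0.0000 ⇒ V=0.0000 continue | (k=5,j=4): S=243.2889, (K−S)⁺=0.0000, hold=0.0000 ⇒ V=0.0000 continue | (k=5,j=5): S=393.1539, (K−S)⁺=0.0000, hold=0.0000 ⇒ V=0.0000 continue  boundary S*=57.6503
step 4: (k=4,j=0): S=45.3504, (K−S)⁺=57.4996, hold=56.5575 ⇒ V=57.4996 exercise | (k=4,j=1): S=73.2861, (K−S)⁺=29.5639, hold=31.4207 ⇒ V=31.4207 continue | (k=4,j=2): S=118.4300, (K−S)⁺=0.0000, hold=8.4833 ⇒ V=8.4833 continue | (k=4,j=3): S=191.3824, (K−S)⁺=0.0000, hold=0.0000 ⇒ V=0.0000 continue | (k=4,j=4): S=309.2733, (K−S)⁺=0.0000, hold=0.0000 ⇒ V=0.0000 continue  boundary S*=45.3504
step 3: (k=3,j=0): S=57.6503, (K−S)⁺=45.1997, hold=45.1027 ⇒ V=45.1997 exercise | (k=3,j=1): S=93.1626, (K−S)⁺=9.6874, hold=20.6926 ⇒ V=20.6926 continue | (k=3,j=2): S=150.5504, (K−S)⁺=0.0000, hold=4.5443 ⇒ V=4.5443 continue | (k=3,j=3): S=243.2889, (K−S)⁺=0.0000, hold=0.0000 ⇒ V=0.0000 continue  boundary S*=57.6503
step 2: (k=2,j=0): S=73.2861, (K−S)⁺=29.5639, hold=33.6310 ⇒ V=33.6310 continue | (k=2,j=1): S=118.4300, (K−S)⁺=0.0000, hold=13.1530 ⇒ V=13.1530 continue | (k=2,j=2): S=191.3824, (K−S)⁺=0.0000, hold=2.4343 ⇒ V=2.4343 continue  boundary S*=-
step 1: (k=1,j=0): S=93.1626, (K−S)⁺=9.6874, hold=24.0021 ⇒ V=24.0021 continue | (k=1,j=1): S=150.5504, (K−S)⁺=0.0000, hold=8.1537 ⇒ V=8.1537 continue  boundary S*=-
step 0: (k=0,j=0): S=118.4300, (K−S)⁺=0.0000, hold=16.5686 ⇒ V=16.5686 continue  boundary S*=-

price = 16.5686
boundary = - - - 57.6503 45.3504 57.6503
tree:
16.5686
24.0021 8.1537
33.6310 13.1530 2.4343
45.1997 20.6926 4.5443 0.0000
57.4996 31.4207 8.4833 0.0000 0.0000
67.1753 45.1997 15.8367 0.0000 0.0000 0.0000
74.7866 57.4996 29.5639 0.0000 0.0000 0.0000 0.0000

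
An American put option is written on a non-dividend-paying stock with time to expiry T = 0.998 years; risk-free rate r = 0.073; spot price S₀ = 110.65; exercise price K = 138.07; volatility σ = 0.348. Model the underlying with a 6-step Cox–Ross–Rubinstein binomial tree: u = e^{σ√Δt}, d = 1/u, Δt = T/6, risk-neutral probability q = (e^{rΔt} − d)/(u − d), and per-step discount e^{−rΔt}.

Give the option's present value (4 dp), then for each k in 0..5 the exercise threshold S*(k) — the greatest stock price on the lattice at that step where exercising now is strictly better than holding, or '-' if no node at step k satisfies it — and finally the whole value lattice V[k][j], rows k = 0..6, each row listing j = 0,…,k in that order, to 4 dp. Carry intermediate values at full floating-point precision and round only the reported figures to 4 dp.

price = 29.9166
boundary = - 96.0092 83.3056 96.0092 110.6500 96.0092
tree:
29.9166
42.0608 18.8501
54.7644 28.7870 9.6596
65.7871 42.0608 16.5970 3.1590
75.3513 54.7644 27.4200 6.4921 0.0000
83.6501 65.7871 42.0608 13.3422 0.0000 0.0000
90.8507 75.3513 54.7644 27.4200 0.0000 0.0000 0.0000

Δt=0.16633  u=1.15249  d=0.86768  q=0.50747  discount=0.98793
step 6 (expiry): payoffs max(K−S,0) = 90.8507 75.3513 54.7644 27.4200 0.0000 0.0000 0.0000
step 5: (k=5,j=0): S=54.4199, (K−S)⁺=83.6501, hold=81.9837 ⇒ V=83.6501 exercise | (k=5,j=1): S=72.2829, (K−S)⁺=65.7871, hold=64.1208 ⇒ V=65.7871 exercise | (k=5,j=2): S=96.0092, (K−S)⁺=42.0608, hold=40.3945 ⇒ V=42.0608 exercise | (k=5,j=3): S=127.5235, (K−S)⁺=10.5465, hold=13.3422 ⇒ V=13.3422 continue | (k=5,j=4): S=169.3821, (K−S)⁺=0.0000, hold=0.0000 ⇒ V=0.0000 continue | (k=5,j=5): S=224.9804, (K−S)⁺=0.0000, hold=0.0000 ⇒ V=0.0000 continue  boundary S*=96.0092
step 4: (k=4,j=0): S=62.7187, (K−S)⁺=75.3513, hold=73.6850 ⇒ V=75.3513 exercise | (k=4,j=1): S=83.3056, (K−S)⁺=54.7644, hold=53.0981 ⇒ V=54.7644 exercise | (k=4,j=2): S=110.6500, (K−S)⁺=27.4200, hold=27.1552 ⇒ V=27.4200 exercise | (k=4,j=3): S=146.9700, (K−S)⁺=0.0000, hold=6.4921 ⇒ V=6.4921 continue | (k=4,j=4): S=195.2118, (K−S)⁺=0.0000, hold=0.0000 ⇒ V=0.0000 continue  boundary S*=110.6500
step 3: (k=3,j=0): S=72.2829, (K−S)⁺=65.7871, hold=64.1208 ⇒ V=65.7871 exercise | (k=3,j=1): S=96.0092, (K−S)⁺=42.0608, hold=40.3945 ⇒ V=42.0608 exercise | (k=3,j=2): S=127.5235, (K−S)⁺=10.5465, hold=16.5970 ⇒ V=16.5970 continue | (k=3,j=3): S=169.3821, (K−S)⁺=0.0000, hold=3.1590 ⇒ V=3.1590 continue  boundary S*=96.0092
step 2: (k=2,j=0): S=83.3056, (K−S)⁺=54.7644, hold=53.0981 ⇒ V=54.7644 exercise | (k=2,j=1): S=110.6500, (K−S)⁺=27.4200, hold=28.7870 ⇒ V=28.7870 continue | (k=2,j=2): S=146.9700, (K−S)⁺=0.0000, hold=9.6596 ⇒ V=9.6596 continue  boundary S*=83.3056
step 1: (k=1,j=0): S=96.0092, (K−S)⁺=42.0608, hold=41.0798 ⇒ V=42.0608 exercise | (k=1,j=1): S=127.5235, (K−S)⁺=10.5465, hold=18.8501 ⇒ V=18.8501 continue  boundary S*=96.0092
step 0: (k=0,j=0): S=110.6500, (K−S)⁺=27.4200, hold=29.9166 ⇒ V=29.9166 continue  boundary S*=-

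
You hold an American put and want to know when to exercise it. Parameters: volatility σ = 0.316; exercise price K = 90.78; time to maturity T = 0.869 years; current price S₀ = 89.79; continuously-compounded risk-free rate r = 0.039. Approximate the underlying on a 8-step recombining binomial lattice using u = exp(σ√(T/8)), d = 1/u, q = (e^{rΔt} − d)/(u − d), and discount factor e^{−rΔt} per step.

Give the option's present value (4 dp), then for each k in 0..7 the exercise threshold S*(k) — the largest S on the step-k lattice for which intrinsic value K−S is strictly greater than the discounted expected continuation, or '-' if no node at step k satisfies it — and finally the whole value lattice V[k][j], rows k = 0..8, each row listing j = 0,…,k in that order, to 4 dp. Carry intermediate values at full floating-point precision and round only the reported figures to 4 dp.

Δt=0.10862, u=1.10976, d=0.90109, q=0.49433, disc=e^(-rΔt)=0.99577
k=8 terminal: V=max(K-S,0) → 51.7517 42.7136 31.5824 17.8736 0.9900 0.0000 0.0000 0.0000 0.0000
k=7: j=0 S=43.3123 intr=47.4677 cont=47.0840 V=47.4677[EX]; j=1 S=53.3424 intr=37.4376 cont=37.0538 V=37.4376[EX]; j=2 S=65.6954 intr=25.0846 cont=24.7008 V=25.0846[EX]; j=3 S=80.9090 intr=9.8710 cont=9.4872 V=9.8710[EX]; j=4 S=99.6458 intr=0.0000 cont=0.4985 V=0.4985[hold]; j=5 S=122.7216 intr=0.0000 cont=0.0000 V=0.0000[hold]; j=6 S=151.1413 intr=0.0000 cont=0.0000 V=0.0000[hold]; j=7 S=186.1423 intr=0.0000 cont=0.0000 V=0.0000[hold]  S*(7)=80.9090
k=6: j=0 S=48.0664 intr=42.7136 cont=42.3298 V=42.7136[EX]; j=1 S=59.1976 intr=31.5824 cont=31.1987 V=31.5824[EX]; j=2 S=72.9064 intr=17.8736 cont=17.4898 V=17.8736[EX]; j=3 S=89.7900 intr=0.9900 cont=5.2157 V=5.2157[hold]; j=4 S=110.5834 intr=0.0000 cont=0.2510 V=0.2510[hold]; j=5 S=136.1921 intr=0.0000 cont=0.0000 V=0.0000[hold]; j=6 S=167.7313 intr=0.0000 cont=0.0000 V=0.0000[hold]  S*(6)=72.9064
k=5: j=0 S=53.3424 intr=37.4376 cont=37.0538 V=37.4376[EX]; j=1 S=65.6954 intr=25.0846 cont=24.7008 V=25.0846[EX]; j=2 S=80.9090 intr=9.8710 cont=11.5673 V=11.5673[hold]; j=3 S=99.6458 intr=0.0000 cont=2.7498 V=2.7498[hold]; j=4 S=122.7216 intr=0.0000 cont=0.1264 V=0.1264[hold]; j=5 S=151.1413 intr=0.0000 cont=0.0000 V=0.0000[hold]  S*(5)=65.6954
k=4: j=0 S=59.1976 intr=31.5824 cont=31.1987 V=31.5824[EX]; j=1 S=72.9064 intr=17.8736 cont=18.3248 V=18.3248[hold]; j=2 S=89.7900 intr=0.9900 cont=7.1781 V=7.1781[hold]; j=3 S=110.5834 intr=0.0000 cont=1.4468 V=1.4468[hold]; j=4 S=136.1921 intr=0.0000 cont=0.0636 V=0.0636[hold]  S*(4)=59.1976
k=3: j=0 S=65.6954 intr=25.0846 cont=24.9230 V=25.0846[EX]; j=1 S=80.9090 intr=9.8710 cont=12.7604 V=12.7604[hold]; j=2 S=99.6458 intr=0.0000 cont=4.3266 V=4.3266[hold]; j=3 S=122.7216 intr=0.0000 cont=0.7599 V=0.7599[hold]  S*(3)=65.6954
k=2: j=0 S=72.9064 intr=17.8736 cont=18.9121 V=18.9121[hold]; j=1 S=89.7900 intr=0.9900 cont=8.5550 V=8.5550[hold]; j=2 S=110.5834 intr=0.0000 cont=2.5526 V=2.5526[hold]  S*(2)=-
k=1: j=0 S=80.9090 intr=9.8710 cont=13.7340 V=13.7340[hold]; j=1 S=99.6458 intr=0.0000 cont=5.5642 V=5.5642[hold]  S*(1)=-
k=0: j=0 S=89.7900 intr=0.9900 cont=9.6544 V=9.6544[hold]  S*(0)=-

price = 9.6544
boundary = - - - 65.6954 59.1976 65.6954 72.9064 80.9090
tree:
9.6544
13.7340 5.5642
18.9121 8.5550 2.5526
25.0846 12.7604 4.3266 0.7599
31.5824 18.3248 7.1781 1.4468 0.0636
37.4376 25.0846 11.5673 2.7498 0.1264 0.0000
42.7136 31.5824 17.8736 5.2157 0.2510 0.0000 0.0000
47.4677 37.4376 25.0846 9.8710 0.4985 0.0000 0.0000 0.0000
51.7517 42.7136 31.5824 17.8736 0.9900 0.0000 0.0000 0.0000 0.0000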